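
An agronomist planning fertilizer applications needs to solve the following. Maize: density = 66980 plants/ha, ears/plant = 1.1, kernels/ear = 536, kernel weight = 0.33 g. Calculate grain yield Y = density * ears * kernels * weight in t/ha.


Y = density * ears * kernels * kw
  = 66980 * 1.1 * 536 * 0.33 g/ha
  = 13032164.64 g/ha
  = 13032.16 kg/ha = 13.03 t/ha


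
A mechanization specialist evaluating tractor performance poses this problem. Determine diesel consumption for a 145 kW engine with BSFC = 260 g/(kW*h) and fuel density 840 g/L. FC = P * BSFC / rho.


FC = P * BSFC / rho_fuel
   = 145 * 260 / 840
   = 37700 / 840
   = 44.88 L/h


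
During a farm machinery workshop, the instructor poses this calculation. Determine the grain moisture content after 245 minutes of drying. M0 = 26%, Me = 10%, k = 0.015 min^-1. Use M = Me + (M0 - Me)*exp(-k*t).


M = Me + (M0 - Me) * e^(-k*t)
  = 10 + (26 - 10) * e^(-0.015*245)
  = 10 + 16 * e^(-3.675)
  = 10 + 16 * 0.02535
  = 10 + 0.4056
  = 10.41%


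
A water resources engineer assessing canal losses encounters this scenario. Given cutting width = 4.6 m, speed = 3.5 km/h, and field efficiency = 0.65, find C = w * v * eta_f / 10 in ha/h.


C = w * v * eta_f / 10
  = 4.6 * 3.5 * 0.65 / 10
  = 10.47 / 10
  = 1.05 ha/h


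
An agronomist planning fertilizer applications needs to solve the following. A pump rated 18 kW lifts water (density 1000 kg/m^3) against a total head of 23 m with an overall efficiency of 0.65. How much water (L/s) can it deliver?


Q = (P * 1000 * eta) / (rho * g * H)
  = (18 * 1000 * 0.65) / (1000 * 9.81 * 23)
  = 11700 / 225630
  = 0.05185 m^3/s = 51.85 L/s


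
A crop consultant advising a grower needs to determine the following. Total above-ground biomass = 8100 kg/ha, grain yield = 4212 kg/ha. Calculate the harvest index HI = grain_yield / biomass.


HI = grain_yield / biomass
   = 4212 / 8100
   = 0.52


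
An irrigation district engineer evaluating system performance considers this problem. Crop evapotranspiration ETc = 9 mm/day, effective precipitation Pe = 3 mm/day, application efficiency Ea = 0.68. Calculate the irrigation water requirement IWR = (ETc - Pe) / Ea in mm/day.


IWR = (ETc - Pe) / Ea
    = (9 - 3) / 0.68
    = 6 / 0.68
    = 8.82 mm/day


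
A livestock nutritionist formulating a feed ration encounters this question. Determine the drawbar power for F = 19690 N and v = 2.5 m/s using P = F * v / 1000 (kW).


P = F * v / 1000
  = 19690 * 2.5 / 1000
  = 49225 / 1000
  = 49.23 kW


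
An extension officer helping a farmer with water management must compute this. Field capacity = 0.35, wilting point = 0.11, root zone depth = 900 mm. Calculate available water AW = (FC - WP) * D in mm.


AW = (FC - WP) * D
   = (0.35 - 0.11) * 900
   = 0.24 * 900
   = 216 mm


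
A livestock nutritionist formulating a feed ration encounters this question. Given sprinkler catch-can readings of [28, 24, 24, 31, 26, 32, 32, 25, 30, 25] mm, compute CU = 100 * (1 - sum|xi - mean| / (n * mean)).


xbar = 277 / 10 = 27.700
sum|xi - xbar| = 29
CU = 100 * (1 - 29 / (10 * 27.700))
   = 100 * (1 - 0.1047)
   = 89.53%


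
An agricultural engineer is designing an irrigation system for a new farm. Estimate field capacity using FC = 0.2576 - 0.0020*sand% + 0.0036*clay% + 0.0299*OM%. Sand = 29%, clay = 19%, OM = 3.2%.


FC = 0.2576 - 0.0020*29 + 0.0036*19 + 0.0299*3.2
   = 0.2576 - 0.0580 + 0.0684 + 0.0957
   = 0.3637


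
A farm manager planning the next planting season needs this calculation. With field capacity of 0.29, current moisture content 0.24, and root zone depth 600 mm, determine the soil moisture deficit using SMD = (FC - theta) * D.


SMD = (FC - theta) * D
    = (0.29 - 0.24) * 600
    = 0.050 * 600
    = 30 mm


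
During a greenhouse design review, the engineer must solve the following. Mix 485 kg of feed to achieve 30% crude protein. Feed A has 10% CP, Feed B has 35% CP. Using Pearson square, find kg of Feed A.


parts_A = CP_b - target = 35 - 30 = 5
parts_B = target - CP_a = 30 - 10 = 20
total_parts = 5 + 20 = 25
Feed A = 485 * 5 / 25 = 97 kg
Feed B = 485 * 20 / 25 = 388 kg

97 kg


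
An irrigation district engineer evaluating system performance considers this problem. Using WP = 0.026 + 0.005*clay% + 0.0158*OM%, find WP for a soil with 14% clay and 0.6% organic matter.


WP = 0.026 + 0.005*14 + 0.0158*0.6
   = 0.026 + 0.0700 + 0.0095
   = 0.1055


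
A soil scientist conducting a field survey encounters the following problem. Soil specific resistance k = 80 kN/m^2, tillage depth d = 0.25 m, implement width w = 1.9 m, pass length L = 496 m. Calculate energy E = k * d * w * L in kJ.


E = k * d * w * L
  = 80 * 0.25 * 1.9 * 496
  = 18848 kJ


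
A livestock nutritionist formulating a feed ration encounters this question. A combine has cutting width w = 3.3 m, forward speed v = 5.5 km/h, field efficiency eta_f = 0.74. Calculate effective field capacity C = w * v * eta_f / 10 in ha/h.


C = w * v * eta_f / 10
  = 3.3 * 5.5 * 0.74 / 10
  = 13.43 / 10
  = 1.34 ha/h


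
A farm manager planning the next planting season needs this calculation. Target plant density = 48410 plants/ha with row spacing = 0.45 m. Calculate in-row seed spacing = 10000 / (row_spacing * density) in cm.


spacing = 10000 / (row_sp * density)
        = 10000 / (0.45 * 48410)
        = 10000 / 21784.50
        = 0.45904 m = 45.90 cm


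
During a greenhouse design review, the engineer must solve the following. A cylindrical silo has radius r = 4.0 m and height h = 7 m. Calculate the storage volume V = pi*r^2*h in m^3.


V = pi * r^2 * h
  = pi * 4.0^2 * 7
  = pi * 16 * 7
  = 351.86 m^3


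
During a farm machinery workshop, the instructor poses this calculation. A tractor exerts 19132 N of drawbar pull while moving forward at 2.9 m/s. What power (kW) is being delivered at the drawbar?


P = F * v / 1000
  = 19132 * 2.9 / 1000
  = 55482.80 / 1000
  = 55.48 kW


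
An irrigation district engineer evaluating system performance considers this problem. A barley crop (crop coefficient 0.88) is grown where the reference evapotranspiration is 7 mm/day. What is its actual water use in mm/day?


ETc = Kc * ET0
    = 0.88 * 7
    = 6.16 mm/day


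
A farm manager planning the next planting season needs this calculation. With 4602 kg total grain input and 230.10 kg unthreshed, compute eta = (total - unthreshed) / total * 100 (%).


eta = (total - unthreshed) / total * 100
    = (4602 - 230.10) / 4602 * 100
    = 4371.90 / 4602 * 100
    = 95%


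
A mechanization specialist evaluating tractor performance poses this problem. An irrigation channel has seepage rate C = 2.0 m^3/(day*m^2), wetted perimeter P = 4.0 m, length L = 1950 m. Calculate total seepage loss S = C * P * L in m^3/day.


S = C * P * L
  = 2.0 * 4.0 * 1950
  = 15600 m^3/day


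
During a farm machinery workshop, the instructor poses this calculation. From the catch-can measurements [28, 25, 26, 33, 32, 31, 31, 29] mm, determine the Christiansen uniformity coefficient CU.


xbar = 235 / 8 = 29.375
sum|xi - xbar| = 19
CU = 100 * (1 - 19 / (8 * 29.375))
   = 100 * (1 - 0.0809)
   = 91.91%


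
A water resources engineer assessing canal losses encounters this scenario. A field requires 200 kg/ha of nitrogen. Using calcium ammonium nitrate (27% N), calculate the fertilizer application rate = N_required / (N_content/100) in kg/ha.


Rate = N_required / (N_content / 100)
     = 200 / (27 / 100)
     = 200 / 0.27
     = 740.74 kg/ha


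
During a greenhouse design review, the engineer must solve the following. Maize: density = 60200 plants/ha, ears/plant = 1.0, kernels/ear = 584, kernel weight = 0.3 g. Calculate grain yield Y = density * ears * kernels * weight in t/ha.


Y = density * ears * kernels * kw
  = 60200 * 1.0 * 584 * 0.3 g/ha
  = 10547040 g/ha
  = 10547.04 kg/ha = 10.55 t/ha


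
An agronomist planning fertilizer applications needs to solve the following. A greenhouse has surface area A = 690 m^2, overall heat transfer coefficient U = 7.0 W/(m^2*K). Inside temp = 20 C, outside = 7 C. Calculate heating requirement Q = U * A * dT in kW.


dT = 20 - (7) = 13 K
Q = U * A * dT
  = 7.0 * 690 * 13
  = 62790 W = 62.79 kW


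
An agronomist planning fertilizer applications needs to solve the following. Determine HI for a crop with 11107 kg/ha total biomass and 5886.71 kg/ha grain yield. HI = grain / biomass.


HI = grain_yield / biomass
   = 5886.71 / 11107
   = 0.53


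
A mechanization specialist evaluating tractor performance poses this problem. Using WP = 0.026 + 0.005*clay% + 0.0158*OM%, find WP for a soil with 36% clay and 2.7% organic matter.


WP = 0.026 + 0.005*36 + 0.0158*2.7
   = 0.026 + 0.1800 + 0.0427
   = 0.2487


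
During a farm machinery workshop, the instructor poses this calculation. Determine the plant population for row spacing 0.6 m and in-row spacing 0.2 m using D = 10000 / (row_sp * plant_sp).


D = 10000 / (row_sp * plant_sp)
  = 10000 / (0.6 * 0.2)
  = 10000 / 0.1200
  = 83333.33 plants/ha


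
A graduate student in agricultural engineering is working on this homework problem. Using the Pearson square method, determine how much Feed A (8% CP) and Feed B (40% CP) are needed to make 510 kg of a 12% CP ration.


parts_A = CP_b - target = 40 - 12 = 28
parts_B = target - CP_a = 12 - 8 = 4
total_parts = 28 + 4 = 32
Feed A = 510 * 28 / 32 = 446.25 kg
Feed B = 510 * 4 / 32 = 63.75 kg

446.25 kg


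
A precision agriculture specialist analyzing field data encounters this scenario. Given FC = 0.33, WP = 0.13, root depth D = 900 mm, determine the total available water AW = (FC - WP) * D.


AW = (FC - WP) * D
   = (0.33 - 0.13) * 900
   = 0.20 * 900
   = 180 mm


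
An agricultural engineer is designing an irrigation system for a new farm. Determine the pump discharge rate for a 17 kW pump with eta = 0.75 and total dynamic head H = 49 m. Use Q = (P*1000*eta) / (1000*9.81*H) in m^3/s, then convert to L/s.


Q = (P * 1000 * eta) / (rho * g * H)
  = (17 * 1000 * 0.75) / (1000 * 9.81 * 49)
  = 12750 / 480690
  = 0.02652 m^3/s = 26.52 L/s


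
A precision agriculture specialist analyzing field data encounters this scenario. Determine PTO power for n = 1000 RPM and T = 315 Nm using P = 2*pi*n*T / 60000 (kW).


P = 2*pi*n*T / 60000
  = 2*pi * 1000 * 315 / 60000
  = 1979203.37 / 60000
  = 32.99 kW


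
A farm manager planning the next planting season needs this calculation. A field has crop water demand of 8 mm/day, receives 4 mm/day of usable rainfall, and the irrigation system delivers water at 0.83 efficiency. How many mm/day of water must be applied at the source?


IWR = (ETc - Pe) / Ea
    = (8 - 4) / 0.83
    = 4 / 0.83
    = 4.82 mm/day


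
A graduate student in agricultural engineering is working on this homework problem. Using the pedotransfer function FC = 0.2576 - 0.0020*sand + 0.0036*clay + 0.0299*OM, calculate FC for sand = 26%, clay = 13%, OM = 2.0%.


FC = 0.2576 - 0.0020*26 + 0.0036*13 + 0.0299*2.0
   = 0.2576 - 0.0520 + 0.0468 + 0.0598
   = 0.3122


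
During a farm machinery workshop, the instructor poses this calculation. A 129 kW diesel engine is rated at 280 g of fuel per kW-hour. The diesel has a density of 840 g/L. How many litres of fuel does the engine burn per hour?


FC = P * BSFC / rho_fuel
   = 129 * 280 / 840
   = 36120 / 840
   = 43 L/h


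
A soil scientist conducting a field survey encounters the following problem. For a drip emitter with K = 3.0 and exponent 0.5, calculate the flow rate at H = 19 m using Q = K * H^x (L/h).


Q = K * H^x
  = 3.0 * 19^0.5
  = 3.0 * 4.3589
  = 13.08 L/h


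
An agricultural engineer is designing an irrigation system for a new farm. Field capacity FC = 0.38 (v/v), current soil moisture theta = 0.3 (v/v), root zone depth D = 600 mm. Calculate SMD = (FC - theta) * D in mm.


SMD = (FC - theta) * D
    = (0.38 - 0.3) * 600
    = 0.080 * 600
    = 48 mm


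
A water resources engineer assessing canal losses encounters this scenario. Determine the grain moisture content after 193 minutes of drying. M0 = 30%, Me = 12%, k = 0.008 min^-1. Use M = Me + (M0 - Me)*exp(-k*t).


M = Me + (M0 - Me) * e^(-k*t)
  = 12 + (30 - 12) * e^(-0.008*193)
  = 12 + 18 * e^(-1.544)
  = 12 + 18 * 0.21353
  = 12 + 3.8435
  = 15.84%


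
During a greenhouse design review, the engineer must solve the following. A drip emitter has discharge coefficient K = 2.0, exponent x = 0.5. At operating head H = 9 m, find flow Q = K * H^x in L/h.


Q = K * H^x
  = 2.0 * 9^0.5
  = 2.0 * 3
  = 6 L/h


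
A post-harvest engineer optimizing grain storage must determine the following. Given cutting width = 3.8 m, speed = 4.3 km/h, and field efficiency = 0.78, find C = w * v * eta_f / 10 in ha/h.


C = w * v * eta_f / 10
  = 3.8 * 4.3 * 0.78 / 10
  = 12.75 / 10
  = 1.27 ha/h


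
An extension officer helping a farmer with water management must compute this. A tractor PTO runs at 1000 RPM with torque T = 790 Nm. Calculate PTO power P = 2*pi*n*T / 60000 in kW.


P = 2*pi*n*T / 60000
  = 2*pi * 1000 * 790 / 60000
  = 4963716.39 / 60000
  = 82.73 kW


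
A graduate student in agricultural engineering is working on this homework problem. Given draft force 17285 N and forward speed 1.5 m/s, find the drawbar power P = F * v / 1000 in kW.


P = F * v / 1000
  = 17285 * 1.5 / 1000
  = 25927.50 / 1000
  = 25.93 kW


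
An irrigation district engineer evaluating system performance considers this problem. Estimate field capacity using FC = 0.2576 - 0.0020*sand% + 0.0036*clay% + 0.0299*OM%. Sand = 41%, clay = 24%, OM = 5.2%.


FC = 0.2576 - 0.0020*41 + 0.0036*24 + 0.0299*5.2
   = 0.2576 - 0.0820 + 0.0864 + 0.1555
   = 0.4175


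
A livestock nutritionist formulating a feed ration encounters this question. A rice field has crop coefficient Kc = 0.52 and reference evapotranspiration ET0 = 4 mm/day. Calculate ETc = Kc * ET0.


ETc = Kc * ET0
    = 0.52 * 4
    = 2.08 mm/day


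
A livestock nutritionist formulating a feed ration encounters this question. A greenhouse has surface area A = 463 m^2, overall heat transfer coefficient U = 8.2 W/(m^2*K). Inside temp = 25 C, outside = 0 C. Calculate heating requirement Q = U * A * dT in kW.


dT = 25 - (0) = 25 K
Q = U * A * dT
  = 8.2 * 463 * 25
  = 94915 W = 94.92 kW


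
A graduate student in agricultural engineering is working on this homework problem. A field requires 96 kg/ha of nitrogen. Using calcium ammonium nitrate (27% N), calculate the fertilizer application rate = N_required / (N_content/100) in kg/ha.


Rate = N_required / (N_content / 100)
     = 96 / (27 / 100)
     = 96 / 0.27
     = 355.56 kg/ha


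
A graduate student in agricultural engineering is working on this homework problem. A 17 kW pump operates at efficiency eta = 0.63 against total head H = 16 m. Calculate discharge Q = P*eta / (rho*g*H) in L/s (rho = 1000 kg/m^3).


Q = (P * 1000 * eta) / (rho * g * H)
  = (17 * 1000 * 0.63) / (1000 * 9.81 * 16)
  = 10710 / 156960
  = 0.06823 m^3/s = 68.23 L/s


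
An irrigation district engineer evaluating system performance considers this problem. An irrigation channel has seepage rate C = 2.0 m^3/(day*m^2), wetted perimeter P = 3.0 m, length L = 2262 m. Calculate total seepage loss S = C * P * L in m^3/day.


S = C * P * L
  = 2.0 * 3.0 * 2262
  = 13572 m^3/day


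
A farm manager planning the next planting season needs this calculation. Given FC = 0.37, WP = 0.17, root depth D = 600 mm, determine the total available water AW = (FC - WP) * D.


AW = (FC - WP) * D
   = (0.37 - 0.17) * 600
   = 0.20 * 600
   = 120 mm


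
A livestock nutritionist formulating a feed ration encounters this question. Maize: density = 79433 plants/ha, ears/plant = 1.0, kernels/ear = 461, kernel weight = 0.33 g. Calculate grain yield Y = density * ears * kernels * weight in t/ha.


Y = density * ears * kernels * kw
  = 79433 * 1.0 * 461 * 0.33 g/ha
  = 12084142.29 g/ha
  = 12084.14 kg/ha = 12.08 t/ha


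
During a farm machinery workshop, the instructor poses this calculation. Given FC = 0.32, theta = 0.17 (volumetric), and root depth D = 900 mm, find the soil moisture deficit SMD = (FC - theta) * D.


SMD = (FC - theta) * D
    = (0.32 - 0.17) * 900
    = 0.150 * 900
    = 135 mm


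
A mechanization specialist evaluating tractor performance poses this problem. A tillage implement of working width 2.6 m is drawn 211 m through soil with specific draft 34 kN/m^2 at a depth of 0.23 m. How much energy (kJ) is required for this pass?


E = k * d * w * L
  = 34 * 0.23 * 2.6 * 211
  = 4290.05 kJ


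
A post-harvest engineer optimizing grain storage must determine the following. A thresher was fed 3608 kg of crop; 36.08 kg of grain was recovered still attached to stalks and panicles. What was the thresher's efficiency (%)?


eta = (total - unthreshed) / total * 100
    = (3608 - 36.08) / 3608 * 100
    = 3571.92 / 3608 * 100
    = 99%


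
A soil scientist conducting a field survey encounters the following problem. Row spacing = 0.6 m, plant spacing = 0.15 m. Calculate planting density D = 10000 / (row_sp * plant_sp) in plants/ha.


D = 10000 / (row_sp * plant_sp)
  = 10000 / (0.6 * 0.15)
  = 10000 / 0.0900
  = 111111.11 plants/ha


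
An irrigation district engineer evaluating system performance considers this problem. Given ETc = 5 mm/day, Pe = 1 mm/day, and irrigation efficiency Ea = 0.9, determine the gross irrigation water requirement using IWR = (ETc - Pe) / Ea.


IWR = (ETc - Pe) / Ea
    = (5 - 1) / 0.9
    = 4 / 0.9
    = 4.44 mm/day


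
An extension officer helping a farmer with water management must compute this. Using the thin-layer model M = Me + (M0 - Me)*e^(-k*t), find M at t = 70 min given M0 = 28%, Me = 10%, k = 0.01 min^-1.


M = Me + (M0 - Me) * e^(-k*t)
  = 10 + (28 - 10) * e^(-0.01*70)
  = 10 + 18 * e^(-0.700)
  = 10 + 18 * 0.49659
  = 10 + 8.9385
  = 18.94%


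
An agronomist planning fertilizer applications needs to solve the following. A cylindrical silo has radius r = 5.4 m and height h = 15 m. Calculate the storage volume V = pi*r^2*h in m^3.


V = pi * r^2 * h
  = pi * 5.4^2 * 15
  = pi * 29.16 * 15
  = 1374.13 m^3


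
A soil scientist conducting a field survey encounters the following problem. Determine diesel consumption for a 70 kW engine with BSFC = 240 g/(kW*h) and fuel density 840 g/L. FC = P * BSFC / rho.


FC = P * BSFC / rho_fuel
   = 70 * 240 / 840
   = 16800 / 840
   = 20 L/h


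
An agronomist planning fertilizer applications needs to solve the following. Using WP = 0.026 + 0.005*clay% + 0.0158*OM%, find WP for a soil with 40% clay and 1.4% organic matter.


WP = 0.026 + 0.005*40 + 0.0158*1.4
   = 0.026 + 0.2000 + 0.0221
   = 0.2481


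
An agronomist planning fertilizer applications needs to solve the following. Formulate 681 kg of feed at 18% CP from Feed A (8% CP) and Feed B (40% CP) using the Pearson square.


parts_A = CP_b - target = 40 - 18 = 22
parts_B = target - CP_a = 18 - 8 = 10
total_parts = 22 + 10 = 32
Feed A = 681 * 22 / 32 = 468.19 kg
Feed B = 681 * 10 / 32 = 212.81 kg

468.19 kg


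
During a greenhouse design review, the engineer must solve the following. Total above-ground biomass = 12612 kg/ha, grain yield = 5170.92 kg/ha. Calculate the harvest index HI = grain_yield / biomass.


HI = grain_yield / biomass
   = 5170.92 / 12612
   = 0.41


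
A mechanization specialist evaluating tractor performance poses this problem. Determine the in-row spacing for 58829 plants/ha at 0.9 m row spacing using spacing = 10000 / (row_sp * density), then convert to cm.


spacing = 10000 / (row_sp * density)
        = 10000 / (0.9 * 58829)
        = 10000 / 52946.10
        = 0.18887 m = 18.89 cm


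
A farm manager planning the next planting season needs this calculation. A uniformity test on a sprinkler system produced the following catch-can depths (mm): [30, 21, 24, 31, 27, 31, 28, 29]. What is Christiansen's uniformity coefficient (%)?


xbar = 221 / 8 = 27.625
sum|xi - xbar| = 21.750
CU = 100 * (1 - 21.750 / (8 * 27.625))
   = 100 * (1 - 0.0984)
   = 90.16%


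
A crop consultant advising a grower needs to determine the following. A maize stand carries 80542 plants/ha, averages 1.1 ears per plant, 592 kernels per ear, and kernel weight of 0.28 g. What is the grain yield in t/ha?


Y = density * ears * kernels * kw
  = 80542 * 1.1 * 592 * 0.28 g/ha
  = 14685706.11 g/ha
  = 14685.71 kg/ha = 14.69 t/ha


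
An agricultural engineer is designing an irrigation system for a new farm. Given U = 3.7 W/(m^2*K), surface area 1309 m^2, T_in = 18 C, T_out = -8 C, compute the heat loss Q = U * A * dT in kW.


dT = 18 - (-8) = 26 K
Q = U * A * dT
  = 3.7 * 1309 * 26
  = 125925.80 W = 125.93 kW


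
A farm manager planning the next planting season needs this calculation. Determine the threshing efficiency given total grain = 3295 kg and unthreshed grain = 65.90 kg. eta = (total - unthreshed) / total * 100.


eta = (total - unthreshed) / total * 100
    = (3295 - 65.90) / 3295 * 100
    = 3229.10 / 3295 * 100
    = 98%


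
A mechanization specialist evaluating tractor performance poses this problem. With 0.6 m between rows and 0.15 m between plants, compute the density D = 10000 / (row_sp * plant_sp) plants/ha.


D = 10000 / (row_sp * plant_sp)
  = 10000 / (0.6 * 0.15)
  = 10000 / 0.0900
  = 111111.11 plants/ha


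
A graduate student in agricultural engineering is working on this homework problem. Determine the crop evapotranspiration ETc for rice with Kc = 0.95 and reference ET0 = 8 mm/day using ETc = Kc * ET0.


ETc = Kc * ET0
    = 0.95 * 8
    = 7.60 mm/day


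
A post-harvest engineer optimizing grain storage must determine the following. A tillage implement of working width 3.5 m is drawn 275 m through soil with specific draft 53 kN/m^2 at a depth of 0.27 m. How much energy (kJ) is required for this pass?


E = k * d * w * L
  = 53 * 0.27 * 3.5 * 275
  = 13773.38 kJ


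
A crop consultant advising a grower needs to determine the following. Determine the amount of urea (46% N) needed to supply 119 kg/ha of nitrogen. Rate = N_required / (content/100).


Rate = N_required / (N_content / 100)
     = 119 / (46 / 100)
     = 119 / 0.46
     = 258.70 kg/ha


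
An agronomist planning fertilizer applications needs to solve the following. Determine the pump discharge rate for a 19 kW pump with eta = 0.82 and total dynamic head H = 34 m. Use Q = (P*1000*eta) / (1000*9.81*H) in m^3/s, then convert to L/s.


Q = (P * 1000 * eta) / (rho * g * H)
  = (19 * 1000 * 0.82) / (1000 * 9.81 * 34)
  = 15580 / 333540
  = 0.04671 m^3/s = 46.71 L/s


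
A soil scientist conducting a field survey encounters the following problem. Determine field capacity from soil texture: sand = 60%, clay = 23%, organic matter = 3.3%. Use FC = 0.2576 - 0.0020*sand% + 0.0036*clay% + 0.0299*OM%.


FC = 0.2576 - 0.0020*60 + 0.0036*23 + 0.0299*3.3
   = 0.2576 - 0.1200 + 0.0828 + 0.0987
   = 0.3191


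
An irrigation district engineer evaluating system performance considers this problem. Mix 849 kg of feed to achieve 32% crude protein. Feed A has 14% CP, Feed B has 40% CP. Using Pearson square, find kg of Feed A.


parts_A = CP_b - target = 40 - 32 = 8
parts_B = target - CP_a = 32 - 14 = 18
total_parts = 8 + 18 = 26
Feed A = 849 * 8 / 26 = 261.23 kg
Feed B = 849 * 18 / 26 = 587.77 kg

261.23 kg


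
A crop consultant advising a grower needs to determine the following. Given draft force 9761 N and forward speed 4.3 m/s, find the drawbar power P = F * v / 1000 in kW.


P = F * v / 1000
  = 9761 * 4.3 / 1000
  = 41972.30 / 1000
  = 41.97 kW


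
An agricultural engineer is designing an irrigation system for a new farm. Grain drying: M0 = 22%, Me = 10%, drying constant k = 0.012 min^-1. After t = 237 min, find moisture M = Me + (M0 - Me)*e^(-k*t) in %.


M = Me + (M0 - Me) * e^(-k*t)
  = 10 + (22 - 10) * e^(-0.012*237)
  = 10 + 12 * e^(-2.844)
  = 10 + 12 * 0.05819
  = 10 + 0.6983
  = 10.70%


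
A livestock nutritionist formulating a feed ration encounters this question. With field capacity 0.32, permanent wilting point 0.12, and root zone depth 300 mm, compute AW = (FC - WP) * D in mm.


AW = (FC - WP) * D
   = (0.32 - 0.12) * 300
   = 0.20 * 300
   = 60 mm


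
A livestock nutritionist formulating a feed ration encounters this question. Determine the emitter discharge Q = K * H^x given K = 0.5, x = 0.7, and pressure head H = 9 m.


Q = K * H^x
  = 0.5 * 9^0.7
  = 0.5 * 4.6555
  = 2.33 L/h


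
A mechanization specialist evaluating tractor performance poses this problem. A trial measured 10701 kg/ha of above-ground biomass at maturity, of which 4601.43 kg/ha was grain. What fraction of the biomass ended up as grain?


HI = grain_yield / biomass
   = 4601.43 / 10701
   = 0.43


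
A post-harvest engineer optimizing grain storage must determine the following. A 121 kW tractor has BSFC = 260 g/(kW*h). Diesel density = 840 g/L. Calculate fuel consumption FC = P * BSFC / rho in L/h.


FC = P * BSFC / rho_fuel
   = 121 * 260 / 840
   = 31460 / 840
   = 37.45 L/h


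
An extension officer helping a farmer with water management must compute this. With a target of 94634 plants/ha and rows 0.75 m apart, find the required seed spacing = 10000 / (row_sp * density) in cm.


spacing = 10000 / (row_sp * density)
        = 10000 / (0.75 * 94634)
        = 10000 / 70975.50
        = 0.14089 m = 14.09 cm


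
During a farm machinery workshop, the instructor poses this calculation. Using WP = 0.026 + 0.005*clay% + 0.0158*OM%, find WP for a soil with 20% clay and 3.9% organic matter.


WP = 0.026 + 0.005*20 + 0.0158*3.9
   = 0.026 + 0.1000 + 0.0616
   = 0.1876


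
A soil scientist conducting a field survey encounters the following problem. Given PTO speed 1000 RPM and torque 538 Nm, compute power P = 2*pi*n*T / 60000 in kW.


P = 2*pi*n*T / 60000
  = 2*pi * 1000 * 538 / 60000
  = 3380353.70 / 60000
  = 56.34 kW


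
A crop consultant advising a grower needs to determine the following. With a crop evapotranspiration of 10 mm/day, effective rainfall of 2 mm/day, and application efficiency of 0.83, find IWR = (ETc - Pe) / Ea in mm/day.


IWR = (ETc - Pe) / Ea
    = (10 - 2) / 0.83
    = 8 / 0.83
    = 9.64 mm/day


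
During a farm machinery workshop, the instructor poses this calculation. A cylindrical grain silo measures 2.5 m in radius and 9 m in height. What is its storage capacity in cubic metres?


V = pi * r^2 * h
  = pi * 2.5^2 * 9
  = pi * 6.25 * 9
  = 176.71 m^3


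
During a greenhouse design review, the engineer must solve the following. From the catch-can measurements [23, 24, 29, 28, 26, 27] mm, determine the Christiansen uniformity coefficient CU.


xbar = 157 / 6 = 26.167
sum|xi - xbar| = 11
CU = 100 * (1 - 11 / (6 * 26.167))
   = 100 * (1 - 0.0701)
   = 92.99%


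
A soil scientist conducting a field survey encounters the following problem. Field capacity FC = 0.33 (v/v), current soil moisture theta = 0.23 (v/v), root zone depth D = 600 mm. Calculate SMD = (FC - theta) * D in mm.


SMD = (FC - theta) * D
    = (0.33 - 0.23) * 600
    = 0.100 * 600
    = 60 mm


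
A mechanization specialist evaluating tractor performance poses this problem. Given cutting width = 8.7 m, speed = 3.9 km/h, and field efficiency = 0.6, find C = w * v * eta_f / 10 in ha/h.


C = w * v * eta_f / 10
  = 8.7 * 3.9 * 0.6 / 10
  = 20.36 / 10
  = 2.04 ha/h


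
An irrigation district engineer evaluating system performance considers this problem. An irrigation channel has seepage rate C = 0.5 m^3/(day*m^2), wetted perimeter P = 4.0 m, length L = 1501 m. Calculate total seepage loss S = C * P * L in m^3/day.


S = C * P * L
  = 0.5 * 4.0 * 1501
  = 3002 m^3/day


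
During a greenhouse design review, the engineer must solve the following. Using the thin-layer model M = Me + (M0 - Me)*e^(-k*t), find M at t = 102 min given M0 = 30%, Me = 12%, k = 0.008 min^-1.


M = Me + (M0 - Me) * e^(-k*t)
  = 12 + (30 - 12) * e^(-0.008*102)
  = 12 + 18 * e^(-0.816)
  = 12 + 18 * 0.44220
  = 12 + 7.9595
  = 19.96%


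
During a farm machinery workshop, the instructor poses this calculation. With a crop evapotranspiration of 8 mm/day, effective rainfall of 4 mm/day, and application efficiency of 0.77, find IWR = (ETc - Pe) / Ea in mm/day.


IWR = (ETc - Pe) / Ea
    = (8 - 4) / 0.77
    = 4 / 0.77
    = 5.19 mm/day


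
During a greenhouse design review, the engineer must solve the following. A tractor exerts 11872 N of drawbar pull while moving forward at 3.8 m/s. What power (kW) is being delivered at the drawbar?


P = F * v / 1000
  = 11872 * 3.8 / 1000
  = 45113.60 / 1000
  = 45.11 kW


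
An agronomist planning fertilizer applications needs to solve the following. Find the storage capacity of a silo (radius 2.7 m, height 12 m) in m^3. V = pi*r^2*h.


V = pi * r^2 * h
  = pi * 2.7^2 * 12
  = pi * 7.29 * 12
  = 274.83 m^3


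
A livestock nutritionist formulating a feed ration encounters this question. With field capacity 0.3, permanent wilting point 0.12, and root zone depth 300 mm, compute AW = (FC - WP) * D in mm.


AW = (FC - WP) * D
   = (0.3 - 0.12) * 300
   = 0.18 * 300
   = 54 mm


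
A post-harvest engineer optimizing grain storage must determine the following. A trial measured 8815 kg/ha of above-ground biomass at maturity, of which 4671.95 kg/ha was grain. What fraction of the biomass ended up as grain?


HI = grain_yield / biomass
   = 4671.95 / 8815
   = 0.53


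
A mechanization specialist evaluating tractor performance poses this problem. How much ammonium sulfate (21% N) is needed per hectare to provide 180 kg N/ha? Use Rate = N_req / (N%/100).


Rate = N_required / (N_content / 100)
     = 180 / (21 / 100)
     = 180 / 0.21
     = 857.14 kg/ha


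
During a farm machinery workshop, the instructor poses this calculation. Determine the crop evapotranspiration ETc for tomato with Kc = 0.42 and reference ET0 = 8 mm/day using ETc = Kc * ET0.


ETc = Kc * ET0
    = 0.42 * 8
    = 3.36 mm/day


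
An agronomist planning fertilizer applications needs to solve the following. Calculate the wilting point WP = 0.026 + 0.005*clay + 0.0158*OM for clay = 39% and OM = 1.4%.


WP = 0.026 + 0.005*39 + 0.0158*1.4
   = 0.026 + 0.1950 + 0.0221
   = 0.2431


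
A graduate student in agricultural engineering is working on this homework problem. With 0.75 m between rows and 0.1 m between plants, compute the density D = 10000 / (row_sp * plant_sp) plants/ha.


D = 10000 / (row_sp * plant_sp)
  = 10000 / (0.75 * 0.1)
  = 10000 / 0.0750
  = 133333.33 plants/ha


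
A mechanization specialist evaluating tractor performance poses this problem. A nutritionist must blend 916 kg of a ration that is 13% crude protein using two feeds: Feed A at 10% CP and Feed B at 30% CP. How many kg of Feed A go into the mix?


parts_A = CP_b - target = 30 - 13 = 17
parts_B = target - CP_a = 13 - 10 = 3
total_parts = 17 + 3 = 20
Feed A = 916 * 17 / 20 = 778.60 kg
Feed B = 916 * 3 / 20 = 137.40 kg

778.60 kg


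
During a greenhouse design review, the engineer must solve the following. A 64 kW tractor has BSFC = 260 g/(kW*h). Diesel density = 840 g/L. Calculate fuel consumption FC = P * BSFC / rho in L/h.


FC = P * BSFC / rho_fuel
   = 64 * 260 / 840
   = 16640 / 840
   = 19.81 L/h


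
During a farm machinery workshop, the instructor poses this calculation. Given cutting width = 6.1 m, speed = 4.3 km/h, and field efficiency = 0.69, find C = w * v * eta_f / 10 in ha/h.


C = w * v * eta_f / 10
  = 6.1 * 4.3 * 0.69 / 10
  = 18.10 / 10
  = 1.81 ha/h


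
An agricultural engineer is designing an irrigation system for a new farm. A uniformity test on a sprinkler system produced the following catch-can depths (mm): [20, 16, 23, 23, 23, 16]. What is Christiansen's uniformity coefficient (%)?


xbar = 121 / 6 = 20.167
sum|xi - xbar| = 17
CU = 100 * (1 - 17 / (6 * 20.167))
   = 100 * (1 - 0.1405)
   = 85.95%


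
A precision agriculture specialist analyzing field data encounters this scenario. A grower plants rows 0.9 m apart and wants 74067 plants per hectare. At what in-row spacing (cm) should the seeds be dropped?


spacing = 10000 / (row_sp * density)
        = 10000 / (0.9 * 74067)
        = 10000 / 66660.30
        = 0.15001 m = 15.00 cm


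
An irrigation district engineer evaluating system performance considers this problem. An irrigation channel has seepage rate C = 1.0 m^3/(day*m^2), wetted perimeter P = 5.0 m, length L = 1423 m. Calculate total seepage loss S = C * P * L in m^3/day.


S = C * P * L
  = 1.0 * 5.0 * 1423
  = 7115 m^3/day


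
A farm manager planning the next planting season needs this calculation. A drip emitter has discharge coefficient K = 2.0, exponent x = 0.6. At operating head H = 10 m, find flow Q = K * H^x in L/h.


Q = K * H^x
  = 2.0 * 10^0.6
  = 2.0 * 3.9811
  = 7.96 L/h


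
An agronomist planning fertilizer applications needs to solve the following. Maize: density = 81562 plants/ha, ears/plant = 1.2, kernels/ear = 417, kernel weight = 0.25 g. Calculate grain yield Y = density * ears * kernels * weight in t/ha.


Y = density * ears * kernels * kw
  = 81562 * 1.2 * 417 * 0.25 g/ha
  = 10203406.20 g/ha
  = 10203.41 kg/ha = 10.20 t/ha


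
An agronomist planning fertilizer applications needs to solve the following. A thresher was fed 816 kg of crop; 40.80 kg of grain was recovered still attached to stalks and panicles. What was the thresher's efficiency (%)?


eta = (total - unthreshed) / total * 100
    = (816 - 40.80) / 816 * 100
    = 775.20 / 816 * 100
    = 95%


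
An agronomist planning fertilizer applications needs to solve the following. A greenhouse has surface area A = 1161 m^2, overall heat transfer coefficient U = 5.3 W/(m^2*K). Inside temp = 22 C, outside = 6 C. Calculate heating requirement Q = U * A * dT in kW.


dT = 22 - (6) = 16 K
Q = U * A * dT
  = 5.3 * 1161 * 16
  = 98452.80 W = 98.45 kW


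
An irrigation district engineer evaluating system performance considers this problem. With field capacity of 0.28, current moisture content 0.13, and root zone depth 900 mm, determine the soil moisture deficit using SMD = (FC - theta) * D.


SMD = (FC - theta) * D
    = (0.28 - 0.13) * 900
    = 0.150 * 900
    = 135 mm


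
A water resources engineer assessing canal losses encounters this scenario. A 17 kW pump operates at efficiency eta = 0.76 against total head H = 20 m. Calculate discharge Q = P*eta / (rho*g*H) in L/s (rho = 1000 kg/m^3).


Q = (P * 1000 * eta) / (rho * g * H)
  = (17 * 1000 * 0.76) / (1000 * 9.81 * 20)
  = 12920 / 196200
  = 0.06585 m^3/s = 65.85 L/s


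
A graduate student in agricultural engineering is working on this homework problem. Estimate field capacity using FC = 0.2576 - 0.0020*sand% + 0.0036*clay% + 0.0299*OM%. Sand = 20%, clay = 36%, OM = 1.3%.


FC = 0.2576 - 0.0020*20 + 0.0036*36 + 0.0299*1.3
   = 0.2576 - 0.0400 + 0.1296 + 0.0389
   = 0.3861


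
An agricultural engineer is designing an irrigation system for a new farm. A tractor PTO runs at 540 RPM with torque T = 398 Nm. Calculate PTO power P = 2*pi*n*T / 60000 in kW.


P = 2*pi*n*T / 60000
  = 2*pi * 540 * 398 / 60000
  = 1350382.19 / 60000
  = 22.51 kW


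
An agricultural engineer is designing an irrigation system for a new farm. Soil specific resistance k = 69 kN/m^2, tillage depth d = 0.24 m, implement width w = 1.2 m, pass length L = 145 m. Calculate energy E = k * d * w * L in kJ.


E = k * d * w * L
  = 69 * 0.24 * 1.2 * 145
  = 2881.44 kJ


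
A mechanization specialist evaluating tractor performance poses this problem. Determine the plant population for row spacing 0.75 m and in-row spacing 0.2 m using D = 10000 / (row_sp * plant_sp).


D = 10000 / (row_sp * plant_sp)
  = 10000 / (0.75 * 0.2)
  = 10000 / 0.1500
  = 66666.67 plants/ha


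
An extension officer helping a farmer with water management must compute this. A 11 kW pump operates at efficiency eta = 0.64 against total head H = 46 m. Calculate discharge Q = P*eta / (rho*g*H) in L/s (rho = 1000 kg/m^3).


Q = (P * 1000 * eta) / (rho * g * H)
  = (11 * 1000 * 0.64) / (1000 * 9.81 * 46)
  = 7040 / 451260
  = 0.01560 m^3/s = 15.60 L/s


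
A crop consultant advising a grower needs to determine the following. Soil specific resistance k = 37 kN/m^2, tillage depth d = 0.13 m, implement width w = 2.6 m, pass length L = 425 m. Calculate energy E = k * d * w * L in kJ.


E = k * d * w * L
  = 37 * 0.13 * 2.6 * 425
  = 5315.05 kJ


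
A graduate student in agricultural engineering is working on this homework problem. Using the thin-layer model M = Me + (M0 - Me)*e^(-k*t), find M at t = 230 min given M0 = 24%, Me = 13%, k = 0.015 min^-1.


M = Me + (M0 - Me) * e^(-k*t)
  = 13 + (24 - 13) * e^(-0.015*230)
  = 13 + 11 * e^(-3.450)
  = 13 + 11 * 0.03175
  = 13 + 0.3492
  = 13.35%


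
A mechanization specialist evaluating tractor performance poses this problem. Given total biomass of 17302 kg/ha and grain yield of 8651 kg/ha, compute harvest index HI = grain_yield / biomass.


HI = grain_yield / biomass
   = 8651 / 17302
   = 0.50


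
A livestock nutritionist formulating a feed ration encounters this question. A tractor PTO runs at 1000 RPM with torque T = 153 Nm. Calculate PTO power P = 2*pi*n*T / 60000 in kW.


P = 2*pi*n*T / 60000
  = 2*pi * 1000 * 153 / 60000
  = 961327.35 / 60000
  = 16.02 kW


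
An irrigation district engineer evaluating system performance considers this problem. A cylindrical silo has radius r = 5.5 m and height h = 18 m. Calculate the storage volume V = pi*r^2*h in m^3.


V = pi * r^2 * h
  = pi * 5.5^2 * 18
  = pi * 30.25 * 18
  = 1710.60 m^3


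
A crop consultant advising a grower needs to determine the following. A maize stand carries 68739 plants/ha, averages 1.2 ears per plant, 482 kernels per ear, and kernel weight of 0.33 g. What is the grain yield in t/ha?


Y = density * ears * kernels * kw
  = 68739 * 1.2 * 482 * 0.33 g/ha
  = 13120350.41 g/ha
  = 13120.35 kg/ha = 13.12 t/ha


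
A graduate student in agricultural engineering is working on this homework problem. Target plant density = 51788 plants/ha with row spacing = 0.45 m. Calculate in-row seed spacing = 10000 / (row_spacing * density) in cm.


spacing = 10000 / (row_sp * density)
        = 10000 / (0.45 * 51788)
        = 10000 / 23304.60
        = 0.42910 m = 42.91 cm


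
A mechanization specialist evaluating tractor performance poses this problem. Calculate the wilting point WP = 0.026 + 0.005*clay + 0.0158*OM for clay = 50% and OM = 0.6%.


WP = 0.026 + 0.005*50 + 0.0158*0.6
   = 0.026 + 0.2500 + 0.0095
   = 0.2855


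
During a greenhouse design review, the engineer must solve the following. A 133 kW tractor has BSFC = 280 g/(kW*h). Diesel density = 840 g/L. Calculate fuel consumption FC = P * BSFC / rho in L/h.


FC = P * BSFC / rho_fuel
   = 133 * 280 / 840
   = 37240 / 840
   = 44.33 L/h


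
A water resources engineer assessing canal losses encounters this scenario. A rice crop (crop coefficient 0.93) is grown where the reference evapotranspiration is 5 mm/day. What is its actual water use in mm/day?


ETc = Kc * ET0
    = 0.93 * 5
    = 4.65 mm/day


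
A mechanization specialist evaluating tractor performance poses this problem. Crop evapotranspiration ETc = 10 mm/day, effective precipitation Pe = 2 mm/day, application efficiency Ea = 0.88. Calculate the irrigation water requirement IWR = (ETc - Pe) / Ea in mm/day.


IWR = (ETc - Pe) / Ea
    = (10 - 2) / 0.88
    = 8 / 0.88
    = 9.09 mm/day


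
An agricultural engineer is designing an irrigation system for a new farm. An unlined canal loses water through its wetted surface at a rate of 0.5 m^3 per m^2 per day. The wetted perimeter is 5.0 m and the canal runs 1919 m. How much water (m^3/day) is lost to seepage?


S = C * P * L
  = 0.5 * 5.0 * 1919
  = 4797.50 m^3/day
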